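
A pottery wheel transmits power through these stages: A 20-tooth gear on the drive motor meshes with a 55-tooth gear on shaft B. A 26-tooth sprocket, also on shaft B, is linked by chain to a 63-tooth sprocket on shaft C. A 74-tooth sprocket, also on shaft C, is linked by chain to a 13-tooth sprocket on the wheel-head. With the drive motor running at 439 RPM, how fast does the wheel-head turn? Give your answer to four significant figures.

375.0 RPM

Gear mesh: ratio = 55/20 = 2.75, so shaft B turns at 439 / 2.75 = 159.64 RPM.
Chain: ratio = 63/26 = 2.4231, so shaft C turns at 159.64 / 2.4231 = 65.882 RPM.
Chain: ratio = 13/74 = 0.17568, so the wheel-head turns at 65.882 / 0.17568 = 375.02 RPM.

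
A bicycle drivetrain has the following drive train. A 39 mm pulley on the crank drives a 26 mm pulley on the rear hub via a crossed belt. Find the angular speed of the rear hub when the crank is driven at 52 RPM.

78 RPM

Belt: ratio = 26/39 = 0.66667, so the rear hub turns at 52 / 0.66667 = 78 RPM.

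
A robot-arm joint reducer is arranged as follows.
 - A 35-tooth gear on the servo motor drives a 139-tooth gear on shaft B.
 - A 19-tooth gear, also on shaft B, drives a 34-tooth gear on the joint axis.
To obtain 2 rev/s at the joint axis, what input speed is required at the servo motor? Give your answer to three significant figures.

Overall ratio R = 3.9714 × 1.7895 = 7.1068.
Required input speed = output speed × R = 2 × 7.1068 = 14.214 rev/s.

14.2 rev/s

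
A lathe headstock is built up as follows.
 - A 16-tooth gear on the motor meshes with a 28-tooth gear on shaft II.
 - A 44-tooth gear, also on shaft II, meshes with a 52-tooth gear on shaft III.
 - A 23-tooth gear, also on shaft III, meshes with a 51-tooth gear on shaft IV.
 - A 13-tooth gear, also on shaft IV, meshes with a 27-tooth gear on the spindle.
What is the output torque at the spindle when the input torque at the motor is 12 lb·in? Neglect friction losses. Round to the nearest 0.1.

After the gear mesh (28/16): 12 × 1.75 = 21 lb·in
After the gear mesh (52/44): 21 × 1.1818 = 24.818 lb·in
After the gear mesh (51/23): 24.818 × 2.2174 = 55.032 lb·in
After the gear mesh (27/13): 55.032 × 2.0769 = 114.3 lb·in

114.3 lb·in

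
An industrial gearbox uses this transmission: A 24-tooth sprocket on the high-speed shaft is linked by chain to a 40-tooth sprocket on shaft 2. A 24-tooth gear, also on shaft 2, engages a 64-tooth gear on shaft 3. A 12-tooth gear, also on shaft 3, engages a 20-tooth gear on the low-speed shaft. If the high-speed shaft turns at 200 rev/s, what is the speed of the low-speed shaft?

Chain: ratio = 40/24 = 1.6667, so shaft 2 turns at 200 / 1.6667 = 120 rev/s.
Gear mesh: ratio = 64/24 = 2.6667, so shaft 3 turns at 120 / 2.6667 = 45 rev/s.
Gear mesh: ratio = 20/12 = 1.6667, so the low-speed shaft turns at 45 / 1.6667 = 27 rev/s.

27 rev/s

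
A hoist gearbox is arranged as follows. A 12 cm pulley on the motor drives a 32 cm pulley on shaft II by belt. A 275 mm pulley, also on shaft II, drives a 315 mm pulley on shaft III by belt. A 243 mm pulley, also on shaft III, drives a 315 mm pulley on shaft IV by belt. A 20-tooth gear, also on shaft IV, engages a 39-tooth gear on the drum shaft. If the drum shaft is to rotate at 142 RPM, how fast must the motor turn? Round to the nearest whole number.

Overall ratio R = 2.6667 × 1.1455 × 1.2963 × 1.95 = 7.7212.
Required input speed = output speed × R = 142 × 7.7212 = 1096.4 RPM.

1096 RPM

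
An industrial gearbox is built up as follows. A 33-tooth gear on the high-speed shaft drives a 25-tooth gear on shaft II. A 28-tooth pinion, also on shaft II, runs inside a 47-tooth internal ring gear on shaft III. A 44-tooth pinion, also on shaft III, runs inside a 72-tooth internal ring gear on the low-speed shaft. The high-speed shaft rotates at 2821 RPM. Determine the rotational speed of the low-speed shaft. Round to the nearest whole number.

gear mesh 25/33 = 0.75758 → 2821/0.75758 = 3723.7 RPM
internal gear 47/28 = 1.6786 → 3723.7/1.6786 = 2218.4 RPM
internal gear 72/44 = 1.6364 → 2218.4/1.6364 = 1355.7 RPM

1356 RPM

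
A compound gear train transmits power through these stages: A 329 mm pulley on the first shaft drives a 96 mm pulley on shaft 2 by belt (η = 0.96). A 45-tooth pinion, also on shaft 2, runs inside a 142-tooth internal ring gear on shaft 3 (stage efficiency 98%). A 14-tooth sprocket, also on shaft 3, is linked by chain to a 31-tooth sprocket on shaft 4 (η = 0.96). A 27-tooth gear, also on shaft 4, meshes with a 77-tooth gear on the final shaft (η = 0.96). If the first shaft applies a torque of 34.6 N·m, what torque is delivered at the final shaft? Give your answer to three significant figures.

174 N·m

Belt: ratio = 96/329 = 0.29179; torque at shaft 2 = 34.6 × 0.29179 × 0.96 = 9.6922 N·m.
Internal gear: ratio = 142/45 = 3.1556; torque at shaft 3 = 9.6922 × 3.1556 × 0.98 = 29.973 N·m.
Chain: ratio = 31/14 = 2.2143; torque at shaft 4 = 29.973 × 2.2143 × 0.96 = 63.713 N·m.
Gear mesh: ratio = 77/27 = 2.8519; torque at the final shaft = 63.713 × 2.8519 × 0.96 = 174.43 N·m.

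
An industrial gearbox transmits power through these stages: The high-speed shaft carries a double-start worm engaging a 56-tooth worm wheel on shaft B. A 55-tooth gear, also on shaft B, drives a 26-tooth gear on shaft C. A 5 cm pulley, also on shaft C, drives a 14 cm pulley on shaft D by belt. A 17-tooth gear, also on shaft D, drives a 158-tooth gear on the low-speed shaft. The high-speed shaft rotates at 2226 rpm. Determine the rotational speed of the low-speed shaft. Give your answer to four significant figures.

worm 56/2 = 28 → 2226/28 = 79.5 rpm
gear mesh 26/55 = 0.47273 → 79.5/0.47273 = 168.17 rpm
belt 14/5 = 2.8 → 168.17/2.8 = 60.062 rpm
gear mesh 158/17 = 9.2941 → 60.062/9.2941 = 6.4623 rpm

6.462 rpm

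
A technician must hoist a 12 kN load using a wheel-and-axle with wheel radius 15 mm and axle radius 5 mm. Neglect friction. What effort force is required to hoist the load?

4 kN

Wheel-and-axle MA = R/r = 15/5 = 3.
Effort = load / MA = 12 / 3 = 4 kN.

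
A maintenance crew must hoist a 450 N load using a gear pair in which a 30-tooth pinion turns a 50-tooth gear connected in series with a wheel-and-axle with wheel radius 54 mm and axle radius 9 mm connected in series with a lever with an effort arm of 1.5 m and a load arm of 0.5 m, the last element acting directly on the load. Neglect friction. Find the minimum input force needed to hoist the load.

15 N

Gear pair MA = 50/30 = 1.6667.
Wheel-and-axle MA = R/r = 54/9 = 6.
Lever MA = effort arm / load arm = 1.5/0.5 = 3.
Combined ideal MA = 1.6667 × 6 × 3 = 30.
Effort = load / MA = 450 / 30 = 15 N.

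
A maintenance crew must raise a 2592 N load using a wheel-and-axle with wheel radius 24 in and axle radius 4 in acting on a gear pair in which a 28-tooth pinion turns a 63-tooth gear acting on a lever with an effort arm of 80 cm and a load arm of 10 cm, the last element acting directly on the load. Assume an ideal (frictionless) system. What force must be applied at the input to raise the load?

Wheel-and-axle MA = R/r = 24/4 = 6.
Gear pair MA = 63/28 = 2.25.
Lever MA = effort arm / load arm = 80/10 = 8.
Combined ideal MA = 6 × 2.25 × 8 = 108.
Effort = load / MA = 2592 / 108 = 24 N.

24 N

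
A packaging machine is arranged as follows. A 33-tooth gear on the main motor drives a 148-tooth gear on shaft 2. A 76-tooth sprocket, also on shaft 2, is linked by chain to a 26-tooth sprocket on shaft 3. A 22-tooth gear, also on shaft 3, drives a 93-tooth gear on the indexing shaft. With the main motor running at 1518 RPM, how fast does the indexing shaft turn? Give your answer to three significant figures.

234 RPM

the main motor → shaft 2 (gear mesh, 148/33): 1518 ÷ 4.4848 = 338.47 RPM
shaft 2 → shaft 3 (chain, 26/76): 338.47 ÷ 0.34211 = 989.38 RPM
shaft 3 → the indexing shaft (gear mesh, 93/22): 989.38 ÷ 4.2273 = 234.05 RPM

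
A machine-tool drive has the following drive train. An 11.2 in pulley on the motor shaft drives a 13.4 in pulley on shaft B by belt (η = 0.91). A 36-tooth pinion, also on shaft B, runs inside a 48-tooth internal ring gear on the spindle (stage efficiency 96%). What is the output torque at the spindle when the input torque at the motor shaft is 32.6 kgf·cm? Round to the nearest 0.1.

45.4 kgf·cm

belt 13.4/11.2 = 1.1964 → τ = 32.6·1.1964·0.91 = 35.493 kgf·cm
internal gear 48/36 = 1.3333 → τ = 35.493·1.3333·0.96 = 45.431 kgf·cm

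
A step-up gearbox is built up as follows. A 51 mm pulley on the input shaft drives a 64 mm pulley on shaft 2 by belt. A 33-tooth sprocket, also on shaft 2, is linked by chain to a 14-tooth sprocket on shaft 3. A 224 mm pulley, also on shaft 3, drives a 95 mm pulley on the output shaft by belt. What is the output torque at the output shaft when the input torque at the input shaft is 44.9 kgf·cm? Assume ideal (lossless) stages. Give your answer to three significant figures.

Belt: ratio = 64/51 = 1.2549; torque at shaft 2 = 44.9 × 1.2549 = 56.345 kgf·cm.
Chain: ratio = 14/33 = 0.42424; torque at shaft 3 = 56.345 × 0.42424 = 23.904 kgf·cm.
Belt: ratio = 95/224 = 0.42411; torque at the output shaft = 23.904 × 0.42411 = 10.138 kgf·cm.

10.1 kgf·cm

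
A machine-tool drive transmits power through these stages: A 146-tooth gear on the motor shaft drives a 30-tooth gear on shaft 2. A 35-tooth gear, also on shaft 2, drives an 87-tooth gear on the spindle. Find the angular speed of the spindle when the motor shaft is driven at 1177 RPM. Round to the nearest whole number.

gear mesh 30/146 = 0.20548 → 1177/0.20548 = 5728.1 RPM
gear mesh 87/35 = 2.4857 → 5728.1/2.4857 = 2304.4 RPM

2304 RPM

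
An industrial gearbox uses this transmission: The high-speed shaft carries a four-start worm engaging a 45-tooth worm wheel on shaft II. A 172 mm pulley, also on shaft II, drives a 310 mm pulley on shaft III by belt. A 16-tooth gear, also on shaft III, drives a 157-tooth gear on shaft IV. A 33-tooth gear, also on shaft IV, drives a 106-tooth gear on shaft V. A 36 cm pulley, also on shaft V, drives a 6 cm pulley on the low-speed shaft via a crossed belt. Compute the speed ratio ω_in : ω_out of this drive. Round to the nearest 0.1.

Each stage contributes driven/driver: worm 45/4 = 11.25, belt 310/172 = 1.8023, gear mesh 157/16 = 9.8125, gear mesh 106/33 = 3.2121, belt 6/36 = 0.16667.
Overall: 11.25 × 1.8023 × 9.8125 × 3.2121 × 0.16667 = 106.51.

106.5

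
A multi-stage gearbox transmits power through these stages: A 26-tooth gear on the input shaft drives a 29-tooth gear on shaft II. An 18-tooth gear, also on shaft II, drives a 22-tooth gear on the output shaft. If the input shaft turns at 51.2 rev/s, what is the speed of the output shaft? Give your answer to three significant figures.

37.6 rev/s

Gear mesh: ratio = 29/26 = 1.1154, so shaft II turns at 51.2 / 1.1154 = 45.903 rev/s.
Gear mesh: ratio = 22/18 = 1.2222, so the output shaft turns at 45.903 / 1.2222 = 37.557 rev/s.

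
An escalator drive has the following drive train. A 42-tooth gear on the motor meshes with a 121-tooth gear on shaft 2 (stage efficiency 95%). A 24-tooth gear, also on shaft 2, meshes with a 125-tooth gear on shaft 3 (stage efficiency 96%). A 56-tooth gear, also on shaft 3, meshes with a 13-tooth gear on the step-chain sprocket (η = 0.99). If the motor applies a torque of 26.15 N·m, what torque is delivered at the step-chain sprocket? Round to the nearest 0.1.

gear mesh 121/42 = 2.881 → τ = 26.15·2.881·0.95 = 71.57 N·m
gear mesh 125/24 = 5.2083 → τ = 71.57·5.2083·0.96 = 357.85 N·m
gear mesh 13/56 = 0.23214 → τ = 357.85·0.23214·0.99 = 82.242 N·m

82.2 N·m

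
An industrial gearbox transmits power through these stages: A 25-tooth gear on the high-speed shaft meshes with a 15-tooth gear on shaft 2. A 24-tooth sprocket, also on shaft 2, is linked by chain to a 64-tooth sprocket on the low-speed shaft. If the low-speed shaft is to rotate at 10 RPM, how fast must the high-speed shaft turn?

Overall ratio R = 0.6 × 2.6667 = 1.6.
Required input speed = output speed × R = 10 × 1.6 = 16 RPM.

16 RPM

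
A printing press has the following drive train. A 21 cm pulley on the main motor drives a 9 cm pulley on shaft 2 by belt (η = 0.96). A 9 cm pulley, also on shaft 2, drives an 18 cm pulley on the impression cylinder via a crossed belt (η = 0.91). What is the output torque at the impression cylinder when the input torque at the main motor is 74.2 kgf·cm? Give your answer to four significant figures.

55.56 kgf·cm

belt 9/21 = 0.42857 → τ = 74.2·0.42857·0.96 = 30.528 kgf·cm
belt 18/9 = 2 → τ = 30.528·2·0.91 = 55.561 kgf·cm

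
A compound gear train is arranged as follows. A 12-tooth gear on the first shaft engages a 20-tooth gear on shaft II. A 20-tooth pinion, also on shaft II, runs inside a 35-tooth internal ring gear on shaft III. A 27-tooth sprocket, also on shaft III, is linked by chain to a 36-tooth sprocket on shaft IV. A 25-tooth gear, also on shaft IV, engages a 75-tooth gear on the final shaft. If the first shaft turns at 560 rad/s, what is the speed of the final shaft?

gear mesh 20/12 = 1.6667 → 560/1.6667 = 336 rad/s
internal gear 35/20 = 1.75 → 336/1.75 = 192 rad/s
chain 36/27 = 1.3333 → 192/1.3333 = 144 rad/s
gear mesh 75/25 = 3 → 144/3 = 48 rad/s

48 rad/s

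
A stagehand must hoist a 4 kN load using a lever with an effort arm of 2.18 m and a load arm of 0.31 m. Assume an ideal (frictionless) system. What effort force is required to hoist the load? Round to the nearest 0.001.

Lever MA = effort arm / load arm = 2.18/0.31 = 7.0323.
Effort = load / MA = 4 / 7.0323 = 0.56881 kN.

0.569 kN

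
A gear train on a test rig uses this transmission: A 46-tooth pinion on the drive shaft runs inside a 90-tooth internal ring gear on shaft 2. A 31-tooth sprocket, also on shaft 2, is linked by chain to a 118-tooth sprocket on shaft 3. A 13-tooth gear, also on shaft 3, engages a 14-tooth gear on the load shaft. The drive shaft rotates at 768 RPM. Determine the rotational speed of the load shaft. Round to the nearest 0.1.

95.8 RPM

Internal gear: ratio = 90/46 = 1.9565, so shaft 2 turns at 768 / 1.9565 = 392.53 RPM.
Chain: ratio = 118/31 = 3.8065, so shaft 3 turns at 392.53 / 3.8065 = 103.12 RPM.
Gear mesh: ratio = 14/13 = 1.0769, so the load shaft turns at 103.12 / 1.0769 = 95.757 RPM.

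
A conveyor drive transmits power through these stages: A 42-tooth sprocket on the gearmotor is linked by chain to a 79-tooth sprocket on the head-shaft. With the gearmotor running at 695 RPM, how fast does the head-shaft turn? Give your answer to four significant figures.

Chain: ratio = 79/42 = 1.881, so the head-shaft turns at 695 / 1.881 = 369.49 RPM.

369.5 RPM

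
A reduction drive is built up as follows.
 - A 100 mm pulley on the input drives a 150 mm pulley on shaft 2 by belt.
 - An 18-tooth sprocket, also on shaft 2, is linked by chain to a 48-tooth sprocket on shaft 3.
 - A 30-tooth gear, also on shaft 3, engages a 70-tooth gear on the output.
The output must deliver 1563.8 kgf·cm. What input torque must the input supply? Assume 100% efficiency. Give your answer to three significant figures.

Overall ratio R = 1.5 × 2.6667 × 2.3333 = 9.3333.
Input torque = output torque / R = 1563.8 / 9.3333 = 167.55 kgf·cm.

168 kgf·cm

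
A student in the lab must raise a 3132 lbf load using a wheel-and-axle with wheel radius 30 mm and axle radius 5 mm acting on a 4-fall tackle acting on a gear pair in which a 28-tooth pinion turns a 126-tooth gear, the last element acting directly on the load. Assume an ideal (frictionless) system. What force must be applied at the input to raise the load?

Wheel-and-axle MA = R/r = 30/5 = 6.
Block-and-tackle MA = number of supporting rope parts = 4.
Gear pair MA = 126/28 = 4.5.
Combined ideal MA = 6 × 4 × 4.5 = 108.
Effort = load / MA = 3132 / 108 = 29 lbf.

29 lbf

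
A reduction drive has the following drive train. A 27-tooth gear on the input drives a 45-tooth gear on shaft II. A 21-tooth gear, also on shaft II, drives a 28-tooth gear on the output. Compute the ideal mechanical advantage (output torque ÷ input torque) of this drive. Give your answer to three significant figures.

Each stage contributes driven/driver: gear mesh 45/27 = 1.6667, gear mesh 28/21 = 1.3333.
Overall: 1.6667 × 1.3333 = 2.2222.

2.22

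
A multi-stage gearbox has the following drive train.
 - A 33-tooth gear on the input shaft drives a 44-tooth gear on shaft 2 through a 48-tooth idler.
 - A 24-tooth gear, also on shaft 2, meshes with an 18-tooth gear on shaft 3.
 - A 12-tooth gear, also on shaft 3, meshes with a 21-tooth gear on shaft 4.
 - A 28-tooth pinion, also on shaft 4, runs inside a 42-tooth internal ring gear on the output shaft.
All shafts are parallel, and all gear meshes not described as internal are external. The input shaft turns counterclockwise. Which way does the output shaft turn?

the input shaft → shaft 2: driver → idler → driven is 2 external meshes, 2 reversals → CCW.
shaft 2 → shaft 3: external mesh, 1 reversal → CW.
shaft 3 → shaft 4: external mesh, 1 reversal → CCW.
shaft 4 → the output shaft: internal mesh, same direction → CCW.
4 reversals in total — an even number — so the output shaft turns the same way as the input shaft.

counterclockwise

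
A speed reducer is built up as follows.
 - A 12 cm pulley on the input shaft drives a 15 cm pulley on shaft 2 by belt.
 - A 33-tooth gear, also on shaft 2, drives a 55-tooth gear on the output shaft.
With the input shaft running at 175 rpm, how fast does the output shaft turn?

Belt: ratio = 15/12 = 1.25, so shaft 2 turns at 175 / 1.25 = 140 rpm.
Gear mesh: ratio = 55/33 = 1.6667, so the output shaft turns at 140 / 1.6667 = 84 rpm.

84 rpm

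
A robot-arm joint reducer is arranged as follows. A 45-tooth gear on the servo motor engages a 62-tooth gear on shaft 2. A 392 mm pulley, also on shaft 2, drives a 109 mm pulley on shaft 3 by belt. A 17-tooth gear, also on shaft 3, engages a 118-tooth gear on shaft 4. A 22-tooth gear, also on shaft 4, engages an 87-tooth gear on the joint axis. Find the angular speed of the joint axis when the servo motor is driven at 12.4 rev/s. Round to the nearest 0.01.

1.18 rev/s

gear mesh 62/45 = 1.3778 → 12.4/1.3778 = 9 rev/s
belt 109/392 = 0.27806 → 9/0.27806 = 32.367 rev/s
gear mesh 118/17 = 6.9412 → 32.367/6.9412 = 4.663 rev/s
gear mesh 87/22 = 3.9545 → 4.663/3.9545 = 1.1792 rev/s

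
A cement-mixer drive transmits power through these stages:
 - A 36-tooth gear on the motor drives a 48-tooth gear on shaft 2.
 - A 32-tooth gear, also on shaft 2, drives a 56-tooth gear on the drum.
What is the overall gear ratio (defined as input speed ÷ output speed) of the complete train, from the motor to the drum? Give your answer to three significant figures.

2.33

Each stage contributes driven/driver: gear mesh 48/36 = 1.3333, gear mesh 56/32 = 1.75.
Overall: 1.3333 × 1.75 = 2.3333.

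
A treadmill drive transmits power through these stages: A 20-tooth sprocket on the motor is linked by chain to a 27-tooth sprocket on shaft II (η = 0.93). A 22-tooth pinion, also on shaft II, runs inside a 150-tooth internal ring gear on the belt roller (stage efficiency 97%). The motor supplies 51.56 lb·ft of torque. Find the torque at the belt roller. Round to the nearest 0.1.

Chain: ratio = 27/20 = 1.35; torque at shaft II = 51.56 × 1.35 × 0.93 = 64.734 lb·ft.
Internal gear: ratio = 150/22 = 6.8182; torque at the belt roller = 64.734 × 6.8182 × 0.97 = 428.12 lb·ft.

428.1 lb·ft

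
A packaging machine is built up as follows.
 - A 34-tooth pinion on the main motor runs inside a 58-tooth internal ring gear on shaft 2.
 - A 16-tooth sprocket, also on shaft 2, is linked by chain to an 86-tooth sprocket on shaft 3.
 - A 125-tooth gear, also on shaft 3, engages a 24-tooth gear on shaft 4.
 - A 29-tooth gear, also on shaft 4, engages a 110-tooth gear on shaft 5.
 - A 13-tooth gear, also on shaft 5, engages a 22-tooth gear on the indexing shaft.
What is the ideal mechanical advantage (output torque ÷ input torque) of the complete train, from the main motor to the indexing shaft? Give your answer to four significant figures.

Each stage contributes driven/driver: internal gear 58/34 = 1.7059, chain 86/16 = 5.375, gear mesh 24/125 = 0.192, gear mesh 110/29 = 3.7931, gear mesh 22/13 = 1.6923.
Overall: 1.7059 × 5.375 × 0.192 × 3.7931 × 1.6923 = 11.301.

11.30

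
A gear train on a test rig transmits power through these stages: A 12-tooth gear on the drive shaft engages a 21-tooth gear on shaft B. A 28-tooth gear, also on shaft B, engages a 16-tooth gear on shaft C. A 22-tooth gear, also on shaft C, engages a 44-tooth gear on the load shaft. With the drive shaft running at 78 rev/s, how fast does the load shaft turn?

39 rev/s

gear mesh 21/12 = 1.75 → 78/1.75 = 44.571 rev/s
gear mesh 16/28 = 0.57143 → 44.571/0.57143 = 78 rev/s
gear mesh 44/22 = 2 → 78/2 = 39 rev/s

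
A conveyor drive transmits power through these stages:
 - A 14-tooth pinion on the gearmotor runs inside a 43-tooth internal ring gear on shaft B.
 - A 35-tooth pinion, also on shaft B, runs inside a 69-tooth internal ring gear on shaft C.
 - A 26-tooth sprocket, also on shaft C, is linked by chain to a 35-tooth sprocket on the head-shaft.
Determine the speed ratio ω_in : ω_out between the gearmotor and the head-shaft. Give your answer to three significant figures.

Each stage contributes driven/driver: internal gear 43/14 = 3.0714, internal gear 69/35 = 1.9714, chain 35/26 = 1.3462.
Overall: 3.0714 × 1.9714 × 1.3462 = 8.1511.

8.15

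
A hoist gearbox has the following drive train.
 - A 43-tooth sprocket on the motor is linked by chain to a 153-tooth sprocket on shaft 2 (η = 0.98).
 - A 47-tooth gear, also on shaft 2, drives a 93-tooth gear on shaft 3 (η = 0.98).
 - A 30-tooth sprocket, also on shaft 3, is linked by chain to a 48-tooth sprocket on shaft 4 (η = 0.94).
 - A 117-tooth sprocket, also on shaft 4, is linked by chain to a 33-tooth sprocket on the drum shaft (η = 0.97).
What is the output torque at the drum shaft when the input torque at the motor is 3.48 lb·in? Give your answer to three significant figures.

chain 153/43 = 3.5581 → τ = 3.48·3.5581·0.98 = 12.135 lb·in
gear mesh 93/47 = 1.9787 → τ = 12.135·1.9787·0.98 = 23.531 lb·in
chain 48/30 = 1.6 → τ = 23.531·1.6·0.94 = 35.391 lb·in
chain 33/117 = 0.28205 → τ = 35.391·0.28205·0.97 = 9.6825 lb·in

9.68 lb·in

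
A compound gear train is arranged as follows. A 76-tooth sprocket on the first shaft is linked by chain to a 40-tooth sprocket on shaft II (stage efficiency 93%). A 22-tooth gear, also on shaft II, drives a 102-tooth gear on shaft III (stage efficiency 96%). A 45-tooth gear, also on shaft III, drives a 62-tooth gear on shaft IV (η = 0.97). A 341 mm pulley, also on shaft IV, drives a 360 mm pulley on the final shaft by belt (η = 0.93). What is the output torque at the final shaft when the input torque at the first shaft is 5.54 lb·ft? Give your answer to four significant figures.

15.84 lb·ft

Chain: ratio = 40/76 = 0.52632; torque at shaft II = 5.54 × 0.52632 × 0.93 = 2.7117 lb·ft.
Gear mesh: ratio = 102/22 = 4.6364; torque at shaft III = 2.7117 × 4.6364 × 0.96 = 12.069 lb·ft.
Gear mesh: ratio = 62/45 = 1.3778; torque at shaft IV = 12.069 × 1.3778 × 0.97 = 16.13 lb·ft.
Belt: ratio = 360/341 = 1.0557; torque at the final shaft = 16.13 × 1.0557 × 0.93 = 15.837 lb·ft.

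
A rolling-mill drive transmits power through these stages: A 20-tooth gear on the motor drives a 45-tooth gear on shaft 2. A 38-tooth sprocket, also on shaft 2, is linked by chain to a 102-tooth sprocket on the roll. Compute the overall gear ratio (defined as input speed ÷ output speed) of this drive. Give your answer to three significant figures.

Each stage contributes driven/driver: gear mesh 45/20 = 2.25, chain 102/38 = 2.6842.
Overall: 2.25 × 2.6842 = 6.0395.

6.04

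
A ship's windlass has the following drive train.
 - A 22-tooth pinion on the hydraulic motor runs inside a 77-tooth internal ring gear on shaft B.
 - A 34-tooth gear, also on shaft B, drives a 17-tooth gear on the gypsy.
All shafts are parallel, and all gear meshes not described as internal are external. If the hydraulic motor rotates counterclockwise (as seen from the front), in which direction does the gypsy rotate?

clockwise

the hydraulic motor → shaft B: internal mesh, same direction → CCW.
shaft B → the gypsy: external mesh, 1 reversal → CW.
1 reversal in total — an odd number — so the gypsy turns opposite to the hydraulic motor.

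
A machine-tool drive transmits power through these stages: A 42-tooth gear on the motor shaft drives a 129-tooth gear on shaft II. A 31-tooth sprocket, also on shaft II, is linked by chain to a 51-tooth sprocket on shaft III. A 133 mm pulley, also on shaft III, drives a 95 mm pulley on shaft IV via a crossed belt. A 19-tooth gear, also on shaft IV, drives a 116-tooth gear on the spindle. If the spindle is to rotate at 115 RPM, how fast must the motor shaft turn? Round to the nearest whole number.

2534 RPM

Overall ratio R = 3.0714 × 1.6452 × 0.71429 × 6.1053 = 22.036.
Required input speed = output speed × R = 115 × 22.036 = 2534.1 RPM.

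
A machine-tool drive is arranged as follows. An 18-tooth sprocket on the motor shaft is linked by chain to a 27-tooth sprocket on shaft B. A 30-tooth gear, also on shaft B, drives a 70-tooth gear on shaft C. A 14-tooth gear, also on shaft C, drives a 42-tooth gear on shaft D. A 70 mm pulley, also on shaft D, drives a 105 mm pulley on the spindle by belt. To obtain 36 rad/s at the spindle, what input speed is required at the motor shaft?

567 rad/s

Overall ratio R = 1.5 × 2.3333 × 3 × 1.5 = 15.75.
Required input speed = output speed × R = 36 × 15.75 = 567 rad/s.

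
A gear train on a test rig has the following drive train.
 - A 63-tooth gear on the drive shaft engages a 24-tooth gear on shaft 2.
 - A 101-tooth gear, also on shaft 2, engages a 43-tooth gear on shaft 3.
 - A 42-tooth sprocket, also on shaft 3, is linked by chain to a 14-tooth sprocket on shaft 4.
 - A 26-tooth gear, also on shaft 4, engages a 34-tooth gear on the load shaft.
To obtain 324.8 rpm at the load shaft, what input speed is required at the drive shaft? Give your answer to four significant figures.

Overall ratio R = 0.38095 × 0.42574 × 0.33333 × 1.3077 = 0.070697.
Required input speed = output speed × R = 324.8 × 0.070697 = 22.962 rpm.

22.96 rpm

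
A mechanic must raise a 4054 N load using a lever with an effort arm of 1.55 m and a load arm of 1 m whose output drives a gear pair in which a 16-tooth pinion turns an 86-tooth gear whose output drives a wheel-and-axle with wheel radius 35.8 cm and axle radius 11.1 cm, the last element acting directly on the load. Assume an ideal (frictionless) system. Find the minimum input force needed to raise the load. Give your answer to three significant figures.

151 N

Lever MA = effort arm / load arm = 1.55/1 = 1.55.
Gear pair MA = 86/16 = 5.375.
Wheel-and-axle MA = R/r = 35.8/11.1 = 3.2252.
Combined ideal MA = 1.55 × 5.375 × 3.2252 = 26.87.
Effort = load / MA = 4054 / 26.87 = 150.87 N.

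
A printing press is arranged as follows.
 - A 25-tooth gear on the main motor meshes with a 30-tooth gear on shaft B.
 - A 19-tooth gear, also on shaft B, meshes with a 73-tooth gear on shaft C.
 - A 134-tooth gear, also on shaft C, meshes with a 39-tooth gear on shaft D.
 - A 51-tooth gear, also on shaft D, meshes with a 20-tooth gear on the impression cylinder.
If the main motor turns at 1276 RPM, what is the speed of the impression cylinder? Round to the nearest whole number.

Gear mesh: ratio = 30/25 = 1.2, so shaft B turns at 1276 / 1.2 = 1063.3 RPM.
Gear mesh: ratio = 73/19 = 3.8421, so shaft C turns at 1063.3 / 3.8421 = 276.76 RPM.
Gear mesh: ratio = 39/134 = 0.29104, so shaft D turns at 276.76 / 0.29104 = 950.91 RPM.
Gear mesh: ratio = 20/51 = 0.39216, so the impression cylinder turns at 950.91 / 0.39216 = 2424.8 RPM.

2425 RPM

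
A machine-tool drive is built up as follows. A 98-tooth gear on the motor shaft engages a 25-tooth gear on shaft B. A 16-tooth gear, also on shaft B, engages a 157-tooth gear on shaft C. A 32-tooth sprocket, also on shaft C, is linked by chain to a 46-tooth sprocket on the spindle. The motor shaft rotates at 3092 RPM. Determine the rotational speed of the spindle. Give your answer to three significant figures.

Gear mesh: ratio = 25/98 = 0.2551, so shaft B turns at 3092 / 0.2551 = 12121 RPM.
Gear mesh: ratio = 157/16 = 9.8125, so shaft C turns at 12121 / 9.8125 = 1235.2 RPM.
Chain: ratio = 46/32 = 1.4375, so the spindle turns at 1235.2 / 1.4375 = 859.29 RPM.

859 RPM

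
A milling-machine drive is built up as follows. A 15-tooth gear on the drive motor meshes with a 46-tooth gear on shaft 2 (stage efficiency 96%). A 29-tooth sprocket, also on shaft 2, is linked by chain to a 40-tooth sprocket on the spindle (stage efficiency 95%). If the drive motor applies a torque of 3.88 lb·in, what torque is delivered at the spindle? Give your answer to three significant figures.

After the gear mesh (46/15): 3.88 × 3.0667 × 0.96 = 11.423 lb·in
After the chain (40/29): 11.423 × 1.3793 × 0.95 = 14.968 lb·in

15.0 lb·in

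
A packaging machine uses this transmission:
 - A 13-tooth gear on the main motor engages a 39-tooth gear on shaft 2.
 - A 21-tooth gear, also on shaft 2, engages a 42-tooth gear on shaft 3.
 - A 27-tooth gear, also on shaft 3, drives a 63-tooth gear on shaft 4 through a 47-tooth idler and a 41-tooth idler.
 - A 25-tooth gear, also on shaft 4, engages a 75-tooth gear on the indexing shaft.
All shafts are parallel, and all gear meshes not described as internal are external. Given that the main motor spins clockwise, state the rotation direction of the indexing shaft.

the main motor → shaft 2: external mesh, 1 reversal → CCW.
shaft 2 → shaft 3: external mesh, 1 reversal → CW.
shaft 3 → shaft 4: driver → idler → idler → driven is 3 external meshes, 3 reversals → CCW.
shaft 4 → the indexing shaft: external mesh, 1 reversal → CW.
6 reversals in total — an even number — so the indexing shaft turns the same way as the main motor.

clockwise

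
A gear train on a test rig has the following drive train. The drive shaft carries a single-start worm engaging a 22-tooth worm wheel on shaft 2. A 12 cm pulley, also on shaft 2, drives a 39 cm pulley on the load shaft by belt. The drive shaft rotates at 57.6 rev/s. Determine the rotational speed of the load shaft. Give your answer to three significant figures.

worm 22/1 = 22 → 57.6/22 = 2.6182 rev/s
belt 39/12 = 3.25 → 2.6182/3.25 = 0.80559 rev/s

0.806 rev/s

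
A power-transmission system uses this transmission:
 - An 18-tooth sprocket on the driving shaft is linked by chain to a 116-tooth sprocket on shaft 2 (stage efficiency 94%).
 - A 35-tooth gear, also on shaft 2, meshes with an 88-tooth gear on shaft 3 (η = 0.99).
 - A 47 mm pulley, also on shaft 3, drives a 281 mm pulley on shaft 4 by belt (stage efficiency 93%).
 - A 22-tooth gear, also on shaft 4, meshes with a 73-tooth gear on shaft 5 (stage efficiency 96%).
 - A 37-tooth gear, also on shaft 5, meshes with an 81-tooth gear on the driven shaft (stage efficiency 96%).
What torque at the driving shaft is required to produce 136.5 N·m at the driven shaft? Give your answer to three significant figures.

0.243 N·m

Overall ratio R = 6.4444 × 2.5143 × 5.9787 × 3.3182 × 2.1892 = 703.71; overall efficiency η = 0.94 × 0.99 × 0.93 × 0.96 × 0.96 = 0.7976.
Input torque = output torque / (R × η) = 136.5 / (703.71 × 0.7976) = 0.24319 N·m.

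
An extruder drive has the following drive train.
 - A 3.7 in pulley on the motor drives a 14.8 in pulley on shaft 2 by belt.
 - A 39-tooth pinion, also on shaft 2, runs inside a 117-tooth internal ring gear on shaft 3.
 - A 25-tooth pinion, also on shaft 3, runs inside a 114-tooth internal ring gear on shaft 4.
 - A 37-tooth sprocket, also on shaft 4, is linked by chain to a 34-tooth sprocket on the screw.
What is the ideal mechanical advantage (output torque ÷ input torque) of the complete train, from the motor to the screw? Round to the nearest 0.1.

Each stage contributes driven/driver: belt 14.8/3.7 = 4, internal gear 117/39 = 3, internal gear 114/25 = 4.56, chain 34/37 = 0.91892.
Overall: 4 × 3 × 4.56 × 0.91892 = 50.283.

50.3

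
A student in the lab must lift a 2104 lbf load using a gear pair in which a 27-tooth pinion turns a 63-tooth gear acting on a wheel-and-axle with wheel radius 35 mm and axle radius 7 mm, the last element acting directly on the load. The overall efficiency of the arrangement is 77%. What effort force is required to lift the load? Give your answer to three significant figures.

234 lbf

Gear pair MA = 63/27 = 2.3333.
Wheel-and-axle MA = R/r = 35/7 = 5.
Combined ideal MA = 2.3333 × 5 = 11.667.
Actual MA = 11.667 × 0.77 = 8.9833.
Effort = load / actual MA = 2104 / 8.9833 = 234.21 lbf.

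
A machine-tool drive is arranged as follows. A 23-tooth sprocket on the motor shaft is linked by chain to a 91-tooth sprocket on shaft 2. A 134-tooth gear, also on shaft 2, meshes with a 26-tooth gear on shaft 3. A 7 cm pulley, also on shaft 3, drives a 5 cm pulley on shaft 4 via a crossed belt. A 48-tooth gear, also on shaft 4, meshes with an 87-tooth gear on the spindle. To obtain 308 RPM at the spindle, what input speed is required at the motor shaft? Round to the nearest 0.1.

Overall ratio R = 3.9565 × 0.19403 × 0.71429 × 1.8125 = 0.99388.
Required input speed = output speed × R = 308 × 0.99388 = 306.11 RPM.

306.1 RPM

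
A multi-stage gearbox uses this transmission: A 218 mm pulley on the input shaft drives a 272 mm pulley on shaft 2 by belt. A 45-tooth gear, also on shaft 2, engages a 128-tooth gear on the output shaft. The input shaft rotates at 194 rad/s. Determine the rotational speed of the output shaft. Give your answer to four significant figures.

belt 272/218 = 1.2477 → 194/1.2477 = 155.49 rad/s
gear mesh 128/45 = 2.8444 → 155.49/2.8444 = 54.663 rad/s

54.66 rad/s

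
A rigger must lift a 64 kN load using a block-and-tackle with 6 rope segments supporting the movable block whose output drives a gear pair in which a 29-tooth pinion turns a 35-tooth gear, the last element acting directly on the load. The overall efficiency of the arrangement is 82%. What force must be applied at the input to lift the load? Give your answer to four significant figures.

Block-and-tackle MA = number of supporting rope parts = 6.
Gear pair MA = 35/29 = 1.2069.
Combined ideal MA = 6 × 1.2069 = 7.2414.
Actual MA = 7.2414 × 0.82 = 5.9379.
Effort = load / actual MA = 64 / 5.9379 = 10.778 kN.

10.78 kN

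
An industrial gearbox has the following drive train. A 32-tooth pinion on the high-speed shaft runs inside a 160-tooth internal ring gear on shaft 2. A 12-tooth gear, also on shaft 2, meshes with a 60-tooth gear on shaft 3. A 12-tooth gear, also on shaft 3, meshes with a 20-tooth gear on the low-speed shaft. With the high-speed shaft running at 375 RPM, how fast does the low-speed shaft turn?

Internal gear: ratio = 160/32 = 5, so shaft 2 turns at 375 / 5 = 75 RPM.
Gear mesh: ratio = 60/12 = 5, so shaft 3 turns at 75 / 5 = 15 RPM.
Gear mesh: ratio = 20/12 = 1.6667, so the low-speed shaft turns at 15 / 1.6667 = 9 RPM.

9 RPM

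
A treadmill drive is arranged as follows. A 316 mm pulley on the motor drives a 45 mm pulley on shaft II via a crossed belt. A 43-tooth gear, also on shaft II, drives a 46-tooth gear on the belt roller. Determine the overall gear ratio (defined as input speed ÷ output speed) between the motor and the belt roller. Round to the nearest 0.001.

Each stage contributes driven/driver: belt 45/316 = 0.14241, gear mesh 46/43 = 1.0698.
Overall: 0.14241 × 1.0698 = 0.15234.

0.152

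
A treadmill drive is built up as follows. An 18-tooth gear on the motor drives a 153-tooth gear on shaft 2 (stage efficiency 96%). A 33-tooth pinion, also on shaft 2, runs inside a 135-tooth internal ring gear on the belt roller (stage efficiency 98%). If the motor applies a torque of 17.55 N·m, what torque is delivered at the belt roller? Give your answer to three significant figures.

574 N·m

Gear mesh: ratio = 153/18 = 8.5; torque at shaft 2 = 17.55 × 8.5 × 0.96 = 143.21 N·m.
Internal gear: ratio = 135/33 = 4.0909; torque at the belt roller = 143.21 × 4.0909 × 0.98 = 574.13 N·m.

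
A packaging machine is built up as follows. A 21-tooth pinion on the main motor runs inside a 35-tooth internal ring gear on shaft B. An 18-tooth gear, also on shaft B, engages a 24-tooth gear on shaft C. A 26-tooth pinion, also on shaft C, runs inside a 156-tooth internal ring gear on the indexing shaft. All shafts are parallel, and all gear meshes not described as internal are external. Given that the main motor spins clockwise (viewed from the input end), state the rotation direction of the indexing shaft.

anticlockwise

the main motor → shaft B: internal mesh, same direction → CW.
shaft B → shaft C: external mesh, 1 reversal → CCW.
shaft C → the indexing shaft: internal mesh, same direction → CCW.
1 reversal in total — an odd number — so the indexing shaft turns opposite to the main motor.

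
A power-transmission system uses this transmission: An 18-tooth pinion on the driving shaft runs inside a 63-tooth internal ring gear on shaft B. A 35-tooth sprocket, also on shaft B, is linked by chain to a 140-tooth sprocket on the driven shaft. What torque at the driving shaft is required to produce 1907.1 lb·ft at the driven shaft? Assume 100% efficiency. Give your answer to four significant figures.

136.2 lb·ft

Overall ratio R = 3.5 × 4 = 14.
Input torque = output torque / R = 1907.1 / 14 = 136.22 lb·ft.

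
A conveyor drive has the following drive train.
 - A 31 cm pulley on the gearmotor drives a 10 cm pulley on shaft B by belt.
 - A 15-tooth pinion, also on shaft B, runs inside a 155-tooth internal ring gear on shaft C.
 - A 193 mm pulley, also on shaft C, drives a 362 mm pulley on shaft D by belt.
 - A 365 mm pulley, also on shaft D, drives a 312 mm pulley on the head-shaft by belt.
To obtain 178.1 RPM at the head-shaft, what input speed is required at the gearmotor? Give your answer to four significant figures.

951.8 RPM

Overall ratio R = 0.32258 × 10.333 × 1.8756 × 0.85479 = 5.3443.
Required input speed = output speed × R = 178.1 × 5.3443 = 951.82 RPM.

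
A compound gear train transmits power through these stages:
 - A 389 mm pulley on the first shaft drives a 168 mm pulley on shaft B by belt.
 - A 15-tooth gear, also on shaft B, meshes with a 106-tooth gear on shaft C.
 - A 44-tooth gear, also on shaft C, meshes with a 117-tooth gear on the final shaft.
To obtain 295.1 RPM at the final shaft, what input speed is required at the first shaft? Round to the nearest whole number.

2395 RPM

Overall ratio R = 0.43188 × 7.0667 × 2.6591 = 8.1154.
Required input speed = output speed × R = 295.1 × 8.1154 = 2394.8 RPM.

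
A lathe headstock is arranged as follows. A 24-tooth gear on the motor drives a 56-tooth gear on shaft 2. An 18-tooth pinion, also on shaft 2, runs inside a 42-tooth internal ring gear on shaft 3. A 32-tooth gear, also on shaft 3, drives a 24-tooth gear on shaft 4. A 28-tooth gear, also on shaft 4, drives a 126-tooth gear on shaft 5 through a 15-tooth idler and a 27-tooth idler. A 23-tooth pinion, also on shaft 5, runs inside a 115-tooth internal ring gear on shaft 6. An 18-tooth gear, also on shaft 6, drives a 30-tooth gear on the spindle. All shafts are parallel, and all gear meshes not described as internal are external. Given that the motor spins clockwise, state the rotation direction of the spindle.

the motor → shaft 2: external mesh, 1 reversal → CCW.
shaft 2 → shaft 3: internal mesh, same direction → CCW.
shaft 3 → shaft 4: external mesh, 1 reversal → CW.
shaft 4 → shaft 5: driver → idler → idler → driven is 3 external meshes, 3 reversals → CCW.
shaft 5 → shaft 6: internal mesh, same direction → CCW.
shaft 6 → the spindle: external mesh, 1 reversal → CW.
6 reversals in total — an even number — so the spindle turns the same way as the motor.

clockwise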